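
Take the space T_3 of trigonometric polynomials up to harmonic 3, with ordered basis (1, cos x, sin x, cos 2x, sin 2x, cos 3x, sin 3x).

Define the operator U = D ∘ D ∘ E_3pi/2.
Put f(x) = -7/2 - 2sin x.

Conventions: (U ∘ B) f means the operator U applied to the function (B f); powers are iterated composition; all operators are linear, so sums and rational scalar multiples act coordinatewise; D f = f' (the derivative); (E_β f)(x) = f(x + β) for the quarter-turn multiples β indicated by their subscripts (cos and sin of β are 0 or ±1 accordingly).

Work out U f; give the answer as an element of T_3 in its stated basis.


E_3pi/2 f = -7/2 + 2cos x
D E_3pi/2 f = -2sin x
D D E_3pi/2 f = -2cos x

the image equals g(x) = -2cos x


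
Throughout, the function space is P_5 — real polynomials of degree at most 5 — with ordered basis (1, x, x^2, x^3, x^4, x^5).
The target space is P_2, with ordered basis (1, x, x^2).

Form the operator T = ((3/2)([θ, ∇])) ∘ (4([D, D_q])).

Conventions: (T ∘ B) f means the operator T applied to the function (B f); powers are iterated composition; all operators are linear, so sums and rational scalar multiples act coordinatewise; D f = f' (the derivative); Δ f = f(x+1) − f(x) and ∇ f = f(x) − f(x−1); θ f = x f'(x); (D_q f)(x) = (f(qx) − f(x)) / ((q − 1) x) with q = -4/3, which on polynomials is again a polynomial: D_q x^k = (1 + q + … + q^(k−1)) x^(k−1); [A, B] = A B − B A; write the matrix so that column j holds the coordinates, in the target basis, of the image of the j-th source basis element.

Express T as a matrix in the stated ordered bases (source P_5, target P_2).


image of 1: 0
image of x: 0
image of x^2: 0
image of x^3: -70/3
image of x^4: (308/3)x - 308/3
image of x^5: -(2198/9)x^2 + (4396/9)x - 2198/9
each image's coordinates form column j of the matrix

the matrix is [[0, 0, 0, -70/3, -308/3, -2198/9]; [0, 0, 0, 0, 308/3, 4396/9]; [0, 0, 0, 0, 0, -2198/9]] (rows listed top to bottom)


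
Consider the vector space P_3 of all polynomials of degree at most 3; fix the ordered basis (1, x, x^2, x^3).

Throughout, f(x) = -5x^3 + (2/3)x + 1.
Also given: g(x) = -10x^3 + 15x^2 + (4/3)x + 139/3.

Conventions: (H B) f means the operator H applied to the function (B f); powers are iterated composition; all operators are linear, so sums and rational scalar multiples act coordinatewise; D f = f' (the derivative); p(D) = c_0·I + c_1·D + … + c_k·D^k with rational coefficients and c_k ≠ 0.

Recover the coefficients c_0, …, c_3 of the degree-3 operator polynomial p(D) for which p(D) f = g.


D^0 f = -5x^3 + (2/3)x + 1
D^1 f = -15x^2 + 2/3
D^2 f = -30x
D^3 f = -30
matching coefficients of g against c_0 f + c_1 Df + … from the top degree down determines the c_i
solution: c_0 = 2, c_1 = -1, c_2 = 0, c_3 = -3/2

c_0 = 2, c_1 = -1, c_2 = 0, c_3 = -3/2


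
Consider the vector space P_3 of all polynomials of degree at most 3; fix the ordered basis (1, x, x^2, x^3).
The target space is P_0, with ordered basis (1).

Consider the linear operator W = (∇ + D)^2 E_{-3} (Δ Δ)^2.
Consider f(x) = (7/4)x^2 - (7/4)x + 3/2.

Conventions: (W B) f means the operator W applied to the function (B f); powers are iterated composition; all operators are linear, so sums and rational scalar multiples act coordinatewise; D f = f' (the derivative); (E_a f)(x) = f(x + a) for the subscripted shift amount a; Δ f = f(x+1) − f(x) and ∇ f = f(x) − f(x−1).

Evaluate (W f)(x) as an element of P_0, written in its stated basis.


Δ f = (7/2)x
Δ Δ f = 7/2
Δ (Δ Δ) f = 0
Δ Δ (Δ Δ) f = 0
E_{-3} (Δ Δ)^2 f = 0
∇ E_{-3} (Δ Δ)^2 f = 0
D E_{-3} (Δ Δ)^2 f = 0
(∇ + D) E_{-3} (Δ Δ)^2 f = 0
∇ (∇ + D) E_{-3} (Δ Δ)^2 f = 0
D (∇ + D) E_{-3} (Δ Δ)^2 f = 0
(∇ + D) (∇ + D) E_{-3} (Δ Δ)^2 f = 0

the image equals g(x) = 0


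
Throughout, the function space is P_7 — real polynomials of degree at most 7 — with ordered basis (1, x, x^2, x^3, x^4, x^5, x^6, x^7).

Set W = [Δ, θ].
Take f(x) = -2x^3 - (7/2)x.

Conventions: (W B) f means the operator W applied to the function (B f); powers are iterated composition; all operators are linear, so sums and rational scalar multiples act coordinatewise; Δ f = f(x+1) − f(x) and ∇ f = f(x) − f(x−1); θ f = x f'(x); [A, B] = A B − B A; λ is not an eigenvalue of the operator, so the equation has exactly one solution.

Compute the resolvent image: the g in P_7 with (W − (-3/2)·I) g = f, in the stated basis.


g(x) = -(4/3)x^3 + (8/3)x^2 - (5/9)x - 14/27

write g with unknown coordinates in the stated basis and equate coefficients in (W − (-3/2)·I) g = f
solving from the highest basis element down gives g = -(4/3)x^3 + (8/3)x^2 - (5/9)x - 14/27
check: W g = -4x^2 - (8/3)x + 7/9
so W g − (-3/2)·g = -2x^3 - (7/2)x = f ✓


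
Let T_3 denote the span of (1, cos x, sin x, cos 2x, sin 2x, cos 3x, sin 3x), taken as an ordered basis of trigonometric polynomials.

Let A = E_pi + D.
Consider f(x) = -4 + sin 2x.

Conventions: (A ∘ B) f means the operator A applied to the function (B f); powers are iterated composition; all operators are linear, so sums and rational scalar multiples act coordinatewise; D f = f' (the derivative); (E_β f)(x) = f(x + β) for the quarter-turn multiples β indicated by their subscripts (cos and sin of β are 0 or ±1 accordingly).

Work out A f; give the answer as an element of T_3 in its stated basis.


the result is g(x) = -4 + 2cos 2x + sin 2x

E_pi f = -4 + sin 2x
D f = 2cos 2x
(E_pi + D) f = -4 + 2cos 2x + sin 2x


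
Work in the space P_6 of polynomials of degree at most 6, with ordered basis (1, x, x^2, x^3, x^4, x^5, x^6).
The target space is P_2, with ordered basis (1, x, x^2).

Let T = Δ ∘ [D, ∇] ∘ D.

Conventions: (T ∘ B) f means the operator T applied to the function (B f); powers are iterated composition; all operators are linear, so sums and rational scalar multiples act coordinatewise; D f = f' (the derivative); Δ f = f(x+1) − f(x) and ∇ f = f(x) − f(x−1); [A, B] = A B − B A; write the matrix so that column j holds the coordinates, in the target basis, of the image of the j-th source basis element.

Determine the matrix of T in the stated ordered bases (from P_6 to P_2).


image of 1: 0
image of x: 0
image of x^2: 0
image of x^3: 0
image of x^4: 0
image of x^5: 0
image of x^6: 0
each image's coordinates form column j of the matrix

the matrix is [[0, 0, 0, 0, 0, 0, 0]; [0, 0, 0, 0, 0, 0, 0]; [0, 0, 0, 0, 0, 0, 0]] (rows listed top to bottom)


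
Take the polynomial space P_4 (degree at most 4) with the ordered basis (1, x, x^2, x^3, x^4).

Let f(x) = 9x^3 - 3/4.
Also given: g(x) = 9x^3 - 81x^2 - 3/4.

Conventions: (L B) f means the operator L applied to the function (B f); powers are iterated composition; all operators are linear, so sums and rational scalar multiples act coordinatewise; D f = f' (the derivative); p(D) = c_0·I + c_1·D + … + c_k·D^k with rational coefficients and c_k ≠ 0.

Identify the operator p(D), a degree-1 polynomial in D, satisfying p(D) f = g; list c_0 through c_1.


D^0 f = 9x^3 - 3/4
D^1 f = 27x^2
matching coefficients of g against c_0 f + c_1 Df + … from the top degree down determines the c_i
solution: c_0 = 1, c_1 = -3

p(D) = I − 3·D, i.e. c_0 = 1, c_1 = -3


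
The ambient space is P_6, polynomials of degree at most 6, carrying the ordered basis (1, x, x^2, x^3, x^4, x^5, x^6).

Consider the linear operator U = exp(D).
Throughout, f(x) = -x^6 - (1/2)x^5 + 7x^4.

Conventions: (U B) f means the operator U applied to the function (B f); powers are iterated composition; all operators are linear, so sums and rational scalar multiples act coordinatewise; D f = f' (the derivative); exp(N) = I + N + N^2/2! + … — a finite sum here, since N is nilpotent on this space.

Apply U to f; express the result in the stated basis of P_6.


order-1 term: -6x^5 - (5/2)x^4 + 28x^3
order-2 term: -15x^4 - 5x^3 + 42x^2
order-3 term: -20x^3 - 5x^2 + 28x
order-4 term: -15x^2 - (5/2)x + 7
order-5 term: -6x - 1/2
order-6 term: -1
the series for exp(D) f terminates at order 6
exp(D) f = -x^6 - (13/2)x^5 - (21/2)x^4 + 3x^3 + 22x^2 + (39/2)x + 11/2

the image equals g(x) = -x^6 - (13/2)x^5 - (21/2)x^4 + 3x^3 + 22x^2 + (39/2)x + 11/2


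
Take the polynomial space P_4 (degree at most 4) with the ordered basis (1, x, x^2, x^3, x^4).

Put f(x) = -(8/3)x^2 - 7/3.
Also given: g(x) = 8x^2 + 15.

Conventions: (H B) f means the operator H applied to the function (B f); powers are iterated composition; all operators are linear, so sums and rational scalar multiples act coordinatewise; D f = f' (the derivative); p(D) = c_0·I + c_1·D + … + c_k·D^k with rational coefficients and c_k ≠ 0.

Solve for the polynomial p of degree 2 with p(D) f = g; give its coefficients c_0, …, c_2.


D^0 f = -(8/3)x^2 - 7/3
D^1 f = -(16/3)x
D^2 f = -16/3
matching coefficients of g against c_0 f + c_1 Df + … from the top degree down determines the c_i
solution: c_0 = -3, c_1 = 0, c_2 = -3/2

p(D) = -3·I − (3/2)·D^2, i.e. c_0 = -3, c_1 = 0, c_2 = -3/2


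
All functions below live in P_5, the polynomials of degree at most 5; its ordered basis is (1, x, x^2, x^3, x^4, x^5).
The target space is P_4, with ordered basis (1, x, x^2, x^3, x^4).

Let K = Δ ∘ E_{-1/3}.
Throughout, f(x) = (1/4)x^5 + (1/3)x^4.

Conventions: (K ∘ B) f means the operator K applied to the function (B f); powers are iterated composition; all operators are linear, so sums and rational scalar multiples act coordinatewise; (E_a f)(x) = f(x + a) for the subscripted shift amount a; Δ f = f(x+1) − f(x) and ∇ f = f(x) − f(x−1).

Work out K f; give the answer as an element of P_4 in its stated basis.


the result is g(x) = (5/4)x^4 + (13/6)x^3 + (3/2)x^2 + (73/108)x + 31/324

E_{-1/3} f = (1/4)x^5 - (1/12)x^4 - (1/6)x^3 + (7/54)x^2 - (11/324)x + 1/324
Δ E_{-1/3} f = (5/4)x^4 + (13/6)x^3 + (3/2)x^2 + (73/108)x + 31/324


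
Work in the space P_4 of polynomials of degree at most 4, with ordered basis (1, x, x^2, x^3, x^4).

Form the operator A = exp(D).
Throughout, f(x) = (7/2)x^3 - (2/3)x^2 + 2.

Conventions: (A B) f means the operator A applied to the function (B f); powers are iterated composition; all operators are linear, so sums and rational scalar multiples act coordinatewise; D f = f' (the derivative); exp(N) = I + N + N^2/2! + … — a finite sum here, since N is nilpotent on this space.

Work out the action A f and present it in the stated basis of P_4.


the result is g(x) = (7/2)x^3 + (59/6)x^2 + (55/6)x + 29/6

order-1 term: (21/2)x^2 - (4/3)x
order-2 term: (21/2)x - 2/3
order-3 term: 7/2
the series for exp(D) f terminates at order 3
exp(D) f = (7/2)x^3 + (59/6)x^2 + (55/6)x + 29/6


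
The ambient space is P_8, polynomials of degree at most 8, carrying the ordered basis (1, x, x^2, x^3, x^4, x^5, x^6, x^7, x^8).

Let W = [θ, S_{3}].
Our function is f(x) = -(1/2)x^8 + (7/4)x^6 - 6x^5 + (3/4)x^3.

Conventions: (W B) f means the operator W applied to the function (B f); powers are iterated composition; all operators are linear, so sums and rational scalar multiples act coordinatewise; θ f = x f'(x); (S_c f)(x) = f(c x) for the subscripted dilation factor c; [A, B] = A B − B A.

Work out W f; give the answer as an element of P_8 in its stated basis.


S_{3} f = -(6561/2)x^8 + (5103/4)x^6 - 1458x^5 + (81/4)x^3
θ S_{3} f = -26244x^8 + (15309/2)x^6 - 7290x^5 + (243/4)x^3
θ f = -4x^8 + (21/2)x^6 - 30x^5 + (9/4)x^3
S_{3} θ f = -26244x^8 + (15309/2)x^6 - 7290x^5 + (243/4)x^3
[θ, S_{3}] f = 0

the result is g(x) = 0


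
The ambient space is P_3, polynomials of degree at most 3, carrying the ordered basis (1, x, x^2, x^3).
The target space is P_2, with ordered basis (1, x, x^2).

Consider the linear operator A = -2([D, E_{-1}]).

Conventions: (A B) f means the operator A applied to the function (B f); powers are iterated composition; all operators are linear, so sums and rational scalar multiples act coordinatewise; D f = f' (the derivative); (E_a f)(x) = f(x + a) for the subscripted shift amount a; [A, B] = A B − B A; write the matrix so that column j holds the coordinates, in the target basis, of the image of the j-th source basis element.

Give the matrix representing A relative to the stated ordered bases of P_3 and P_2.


the matrix is [[0, 0, 0, 0]; [0, 0, 0, 0]; [0, 0, 0, 0]] (rows listed top to bottom)

image of 1: 0
image of x: 0
image of x^2: 0
image of x^3: 0
each image's coordinates form column j of the matrix


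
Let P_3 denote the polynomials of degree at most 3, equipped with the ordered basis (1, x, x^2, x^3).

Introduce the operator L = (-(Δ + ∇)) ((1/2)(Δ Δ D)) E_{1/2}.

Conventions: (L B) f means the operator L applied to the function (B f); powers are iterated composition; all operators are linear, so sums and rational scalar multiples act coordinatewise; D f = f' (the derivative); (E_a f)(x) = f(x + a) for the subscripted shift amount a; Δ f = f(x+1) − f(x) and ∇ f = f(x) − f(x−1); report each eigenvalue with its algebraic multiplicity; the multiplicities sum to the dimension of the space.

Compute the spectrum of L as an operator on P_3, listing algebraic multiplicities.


λ = 0 (multiplicity 4)

image of 1: 0
image of x: 0
image of x^2: 0
image of x^3: 0
the matrix is upper triangular; its diagonal is (0, 0, 0, 0)
for a triangular matrix the eigenvalues are the diagonal entries, with algebraic multiplicity their repetition count


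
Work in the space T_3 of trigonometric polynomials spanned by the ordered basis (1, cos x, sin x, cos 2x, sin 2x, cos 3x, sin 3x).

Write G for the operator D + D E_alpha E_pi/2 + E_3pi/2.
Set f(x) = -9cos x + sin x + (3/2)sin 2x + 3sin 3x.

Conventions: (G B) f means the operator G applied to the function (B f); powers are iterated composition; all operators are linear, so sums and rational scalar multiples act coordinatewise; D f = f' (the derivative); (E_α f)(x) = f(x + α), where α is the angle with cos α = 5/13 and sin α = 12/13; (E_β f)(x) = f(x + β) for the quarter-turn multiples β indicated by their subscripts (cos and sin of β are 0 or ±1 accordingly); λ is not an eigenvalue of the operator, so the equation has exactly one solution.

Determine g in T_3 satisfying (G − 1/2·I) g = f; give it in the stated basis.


write g with unknown coordinates in the stated basis and equate coefficients in (G − 1/2·I) g = f
solving from the highest basis element down gives g = (462/85)cos x + (386/85)sin x - (128/291)cos 2x - (1/97)sin 2x - (75648/166829)cos 3x - (86442/166829)sin 3x
check: G g = -(534/85)cos x + (278/85)sin x - (64/291)cos 2x + (145/97)sin 2x - (37824/166829)cos 3x + (457266/166829)sin 3x
so G g − 1/2·g = -9cos x + sin x + (3/2)sin 2x + 3sin 3x = f ✓

the image equals g(x) = (462/85)cos x + (386/85)sin x - (128/291)cos 2x - (1/97)sin 2x - (75648/166829)cos 3x - (86442/166829)sin 3x


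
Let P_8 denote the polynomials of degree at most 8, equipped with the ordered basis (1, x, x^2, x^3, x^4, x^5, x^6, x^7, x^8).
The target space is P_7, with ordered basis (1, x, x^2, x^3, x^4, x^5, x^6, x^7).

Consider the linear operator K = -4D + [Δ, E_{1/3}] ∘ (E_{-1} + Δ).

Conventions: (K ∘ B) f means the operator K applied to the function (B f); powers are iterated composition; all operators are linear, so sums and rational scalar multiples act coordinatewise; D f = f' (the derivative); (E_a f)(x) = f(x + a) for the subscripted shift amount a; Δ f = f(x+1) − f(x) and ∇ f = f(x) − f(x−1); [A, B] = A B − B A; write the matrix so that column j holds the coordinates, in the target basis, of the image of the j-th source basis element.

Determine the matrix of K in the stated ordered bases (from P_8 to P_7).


the matrix is [[0, -4, 0, 0, 0, 0, 0, 0, 0]; [0, 0, -8, 0, 0, 0, 0, 0, 0]; [0, 0, 0, -12, 0, 0, 0, 0, 0]; [0, 0, 0, 0, -16, 0, 0, 0, 0]; [0, 0, 0, 0, 0, -20, 0, 0, 0]; [0, 0, 0, 0, 0, 0, -24, 0, 0]; [0, 0, 0, 0, 0, 0, 0, -28, 0]; [0, 0, 0, 0, 0, 0, 0, 0, -32]] (rows listed top to bottom)

image of 1: 0
image of x: -4
image of x^2: -8x
image of x^3: -12x^2
image of x^4: -16x^3
image of x^5: -20x^4
image of x^6: -24x^5
image of x^7: -28x^6
image of x^8: -32x^7
each image's coordinates form column j of the matrix


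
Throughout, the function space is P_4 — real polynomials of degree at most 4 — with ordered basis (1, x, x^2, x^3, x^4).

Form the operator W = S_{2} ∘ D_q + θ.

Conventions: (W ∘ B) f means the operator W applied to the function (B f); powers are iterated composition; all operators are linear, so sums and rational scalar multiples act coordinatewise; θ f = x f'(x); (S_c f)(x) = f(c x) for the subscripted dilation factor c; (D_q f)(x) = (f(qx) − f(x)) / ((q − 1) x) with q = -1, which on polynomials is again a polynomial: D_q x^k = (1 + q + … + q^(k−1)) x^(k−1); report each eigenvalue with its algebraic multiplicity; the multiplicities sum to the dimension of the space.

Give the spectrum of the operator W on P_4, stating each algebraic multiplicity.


λ = 0 (multiplicity 1), λ = 1 (multiplicity 1), λ = 2 (multiplicity 1), λ = 3 (multiplicity 1), λ = 4 (multiplicity 1)

image of 1: 0
image of x: x + 1
image of x^2: 2x^2
image of x^3: 3x^3 + 4x^2
image of x^4: 4x^4
the matrix is upper triangular; its diagonal is (0, 1, 2, 3, 4)
for a triangular matrix the eigenvalues are the diagonal entries, with algebraic multiplicity their repetition count


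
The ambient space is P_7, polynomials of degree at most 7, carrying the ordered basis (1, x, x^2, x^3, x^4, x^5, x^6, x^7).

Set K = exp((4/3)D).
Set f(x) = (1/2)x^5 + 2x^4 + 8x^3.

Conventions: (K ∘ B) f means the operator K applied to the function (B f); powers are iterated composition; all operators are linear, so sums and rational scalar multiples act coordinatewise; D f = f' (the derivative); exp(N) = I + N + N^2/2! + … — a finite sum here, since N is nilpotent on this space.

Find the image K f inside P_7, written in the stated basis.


order-1 term: (10/3)x^4 + (32/3)x^3 + 32x^2
order-2 term: (80/9)x^3 + (64/3)x^2 + (128/3)x
order-3 term: (320/27)x^2 + (512/27)x + 512/27
order-4 term: (640/81)x + 512/81
order-5 term: 512/243
the series for exp((4/3)D) f terminates at order 5
exp((4/3)D) f = (1/2)x^5 + (16/3)x^4 + (248/9)x^3 + (1760/27)x^2 + (5632/81)x + 6656/243

g(x) = (1/2)x^5 + (16/3)x^4 + (248/9)x^3 + (1760/27)x^2 + (5632/81)x + 6656/243


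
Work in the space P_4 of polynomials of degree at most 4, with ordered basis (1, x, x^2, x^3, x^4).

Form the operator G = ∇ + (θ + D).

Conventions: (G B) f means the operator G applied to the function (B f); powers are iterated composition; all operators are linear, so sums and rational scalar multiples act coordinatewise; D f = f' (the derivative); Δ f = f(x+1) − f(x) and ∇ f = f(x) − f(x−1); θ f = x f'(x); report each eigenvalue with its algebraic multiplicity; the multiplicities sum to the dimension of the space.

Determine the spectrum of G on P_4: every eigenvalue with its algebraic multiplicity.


image of 1: 0
image of x: x + 2
image of x^2: 2x^2 + 4x - 1
image of x^3: 3x^3 + 6x^2 - 3x + 1
image of x^4: 4x^4 + 8x^3 - 6x^2 + 4x - 1
the matrix is upper triangular; its diagonal is (0, 1, 2, 3, 4)
for a triangular matrix the eigenvalues are the diagonal entries, with algebraic multiplicity their repetition count

λ = 0 (multiplicity 1), λ = 1 (multiplicity 1), λ = 2 (multiplicity 1), λ = 3 (multiplicity 1), λ = 4 (multiplicity 1)


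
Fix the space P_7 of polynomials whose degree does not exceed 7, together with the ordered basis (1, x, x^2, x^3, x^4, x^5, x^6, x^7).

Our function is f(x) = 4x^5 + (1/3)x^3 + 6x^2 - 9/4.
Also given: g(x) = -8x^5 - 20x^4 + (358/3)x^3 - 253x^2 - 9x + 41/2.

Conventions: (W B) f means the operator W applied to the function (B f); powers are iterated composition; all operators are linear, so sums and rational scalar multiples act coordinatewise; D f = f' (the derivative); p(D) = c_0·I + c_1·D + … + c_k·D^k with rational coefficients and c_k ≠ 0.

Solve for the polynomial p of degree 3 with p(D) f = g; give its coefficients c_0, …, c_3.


c_0 = -2, c_1 = -1, c_2 = 3/2, c_3 = -1

D^0 f = 4x^5 + (1/3)x^3 + 6x^2 - 9/4
D^1 f = 20x^4 + x^2 + 12x
D^2 f = 80x^3 + 2x + 12
D^3 f = 240x^2 + 2
matching coefficients of g against c_0 f + c_1 Df + … from the top degree down determines the c_i
solution: c_0 = -2, c_1 = -1, c_2 = 3/2, c_3 = -1


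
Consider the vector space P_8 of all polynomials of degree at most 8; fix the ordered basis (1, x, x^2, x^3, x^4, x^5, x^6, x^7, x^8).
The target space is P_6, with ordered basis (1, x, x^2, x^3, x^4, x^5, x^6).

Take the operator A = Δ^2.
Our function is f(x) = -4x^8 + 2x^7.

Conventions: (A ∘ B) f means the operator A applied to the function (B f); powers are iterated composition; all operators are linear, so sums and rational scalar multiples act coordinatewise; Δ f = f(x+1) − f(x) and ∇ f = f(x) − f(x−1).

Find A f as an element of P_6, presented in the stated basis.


the result is g(x) = -224x^6 - 1260x^5 - 3500x^4 - 5740x^3 - 5684x^2 - 3164x - 764

Δ f = -32x^7 - 98x^6 - 182x^5 - 210x^4 - 154x^3 - 70x^2 - 18x - 2
Δ Δ f = -224x^6 - 1260x^5 - 3500x^4 - 5740x^3 - 5684x^2 - 3164x - 764


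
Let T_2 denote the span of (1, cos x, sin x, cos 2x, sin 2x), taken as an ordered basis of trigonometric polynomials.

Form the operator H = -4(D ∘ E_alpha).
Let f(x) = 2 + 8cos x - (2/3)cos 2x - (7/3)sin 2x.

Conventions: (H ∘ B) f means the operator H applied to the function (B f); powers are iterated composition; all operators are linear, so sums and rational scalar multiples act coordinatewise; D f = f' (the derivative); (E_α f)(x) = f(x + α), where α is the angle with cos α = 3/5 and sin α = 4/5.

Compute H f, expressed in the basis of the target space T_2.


E_alpha f = 2 + (24/5)cos x - (32/5)sin x - (154/75)cos 2x + (97/75)sin 2x
D E_alpha f = -(32/5)cos x - (24/5)sin x + (194/75)cos 2x + (308/75)sin 2x
(-4(D ∘ E_alpha)) f = (128/5)cos x + (96/5)sin x - (776/75)cos 2x - (1232/75)sin 2x

the result is g(x) = (128/5)cos x + (96/5)sin x - (776/75)cos 2x - (1232/75)sin 2x


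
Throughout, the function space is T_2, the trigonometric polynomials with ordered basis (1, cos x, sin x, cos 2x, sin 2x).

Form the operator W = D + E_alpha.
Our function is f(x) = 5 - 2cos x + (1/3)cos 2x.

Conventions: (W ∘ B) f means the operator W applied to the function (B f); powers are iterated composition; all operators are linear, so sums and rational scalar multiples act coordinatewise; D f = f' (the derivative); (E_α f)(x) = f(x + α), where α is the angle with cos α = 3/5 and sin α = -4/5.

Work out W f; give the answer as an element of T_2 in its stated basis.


D f = 2sin x - (2/3)sin 2x
E_alpha f = 5 - (6/5)cos x - (8/5)sin x - (7/75)cos 2x + (8/25)sin 2x
(D + E_alpha) f = 5 - (6/5)cos x + (2/5)sin x - (7/75)cos 2x - (26/75)sin 2x

g(x) = 5 - (6/5)cos x + (2/5)sin x - (7/75)cos 2x - (26/75)sin 2x


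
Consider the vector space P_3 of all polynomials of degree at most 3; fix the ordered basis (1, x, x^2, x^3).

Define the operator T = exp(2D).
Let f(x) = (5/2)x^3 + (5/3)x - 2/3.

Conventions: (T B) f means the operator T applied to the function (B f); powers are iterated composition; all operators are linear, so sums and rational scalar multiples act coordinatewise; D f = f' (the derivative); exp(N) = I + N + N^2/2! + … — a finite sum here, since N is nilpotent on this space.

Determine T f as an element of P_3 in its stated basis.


order-1 term: 15x^2 + 10/3
order-2 term: 30x
order-3 term: 20
the series for exp(2D) f terminates at order 3
exp(2D) f = (5/2)x^3 + 15x^2 + (95/3)x + 68/3

the result is g(x) = (5/2)x^3 + 15x^2 + (95/3)x + 68/3


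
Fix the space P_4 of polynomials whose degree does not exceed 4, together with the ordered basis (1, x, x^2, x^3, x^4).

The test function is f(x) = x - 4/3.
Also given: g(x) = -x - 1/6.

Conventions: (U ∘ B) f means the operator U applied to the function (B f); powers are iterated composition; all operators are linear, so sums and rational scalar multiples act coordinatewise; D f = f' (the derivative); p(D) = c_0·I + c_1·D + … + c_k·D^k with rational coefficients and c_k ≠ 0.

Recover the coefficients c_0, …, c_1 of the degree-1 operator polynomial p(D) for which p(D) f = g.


D^0 f = x - 4/3
D^1 f = 1
matching coefficients of g against c_0 f + c_1 Df + … from the top degree down determines the c_i
solution: c_0 = -1, c_1 = -3/2

c_0 = -1, c_1 = -3/2


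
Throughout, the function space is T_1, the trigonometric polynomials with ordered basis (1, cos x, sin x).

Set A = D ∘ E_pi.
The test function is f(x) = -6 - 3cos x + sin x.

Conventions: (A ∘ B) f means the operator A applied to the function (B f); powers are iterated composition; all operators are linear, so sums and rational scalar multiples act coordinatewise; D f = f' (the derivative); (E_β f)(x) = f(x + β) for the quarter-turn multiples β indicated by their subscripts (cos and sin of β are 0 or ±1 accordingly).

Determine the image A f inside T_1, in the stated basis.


g(x) = -cos x - 3sin x

E_pi f = -6 + 3cos x - sin x
D E_pi f = -cos x - 3sin x


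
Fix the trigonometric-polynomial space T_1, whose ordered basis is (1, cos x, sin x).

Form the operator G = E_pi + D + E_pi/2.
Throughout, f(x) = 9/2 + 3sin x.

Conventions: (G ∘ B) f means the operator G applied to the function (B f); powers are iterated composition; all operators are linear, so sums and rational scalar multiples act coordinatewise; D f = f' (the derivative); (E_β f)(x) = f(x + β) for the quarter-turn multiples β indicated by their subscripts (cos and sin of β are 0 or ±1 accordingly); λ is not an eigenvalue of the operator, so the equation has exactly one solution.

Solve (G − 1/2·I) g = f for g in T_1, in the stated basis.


write g with unknown coordinates in the stated basis and equate coefficients in (G − 1/2·I) g = f
solving from the highest basis element down gives g = 3 - (24/25)cos x - (18/25)sin x
check: G g = 6 - (12/25)cos x + (66/25)sin x
so G g − 1/2·g = 9/2 + 3sin x = f ✓

the image equals g(x) = 3 - (24/25)cos x - (18/25)sin x


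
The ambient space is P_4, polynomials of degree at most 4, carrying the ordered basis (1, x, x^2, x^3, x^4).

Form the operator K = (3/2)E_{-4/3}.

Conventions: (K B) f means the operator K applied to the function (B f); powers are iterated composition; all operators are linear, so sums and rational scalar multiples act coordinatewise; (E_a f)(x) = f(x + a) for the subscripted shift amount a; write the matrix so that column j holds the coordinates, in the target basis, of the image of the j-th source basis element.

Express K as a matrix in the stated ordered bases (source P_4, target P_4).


image of 1: 3/2
image of x: (3/2)x - 2
image of x^2: (3/2)x^2 - 4x + 8/3
image of x^3: (3/2)x^3 - 6x^2 + 8x - 32/9
image of x^4: (3/2)x^4 - 8x^3 + 16x^2 - (128/9)x + 128/27
each image's coordinates form column j of the matrix

the matrix is [[3/2, -2, 8/3, -32/9, 128/27]; [0, 3/2, -4, 8, -128/9]; [0, 0, 3/2, -6, 16]; [0, 0, 0, 3/2, -8]; [0, 0, 0, 0, 3/2]] (rows listed top to bottom)


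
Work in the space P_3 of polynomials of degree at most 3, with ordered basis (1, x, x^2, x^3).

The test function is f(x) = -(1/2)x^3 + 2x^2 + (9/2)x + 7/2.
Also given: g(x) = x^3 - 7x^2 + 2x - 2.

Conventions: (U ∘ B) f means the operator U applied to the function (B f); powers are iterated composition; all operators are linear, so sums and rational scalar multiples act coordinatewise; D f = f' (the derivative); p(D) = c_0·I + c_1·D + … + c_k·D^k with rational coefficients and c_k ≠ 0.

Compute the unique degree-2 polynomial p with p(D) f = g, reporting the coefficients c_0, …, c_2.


c_0 = -2, c_1 = 2, c_2 = -1

D^0 f = -(1/2)x^3 + 2x^2 + (9/2)x + 7/2
D^1 f = -(3/2)x^2 + 4x + 9/2
D^2 f = -3x + 4
matching coefficients of g against c_0 f + c_1 Df + … from the top degree down determines the c_i
solution: c_0 = -2, c_1 = 2, c_2 = -1


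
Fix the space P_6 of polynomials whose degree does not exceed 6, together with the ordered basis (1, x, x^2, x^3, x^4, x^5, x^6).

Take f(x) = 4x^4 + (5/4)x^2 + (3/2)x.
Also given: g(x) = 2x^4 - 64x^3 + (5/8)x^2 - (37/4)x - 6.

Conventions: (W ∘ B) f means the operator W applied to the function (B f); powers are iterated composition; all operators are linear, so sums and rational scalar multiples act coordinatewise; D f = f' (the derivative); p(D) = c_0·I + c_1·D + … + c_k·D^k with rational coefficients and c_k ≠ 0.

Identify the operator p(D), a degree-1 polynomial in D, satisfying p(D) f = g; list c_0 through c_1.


D^0 f = 4x^4 + (5/4)x^2 + (3/2)x
D^1 f = 16x^3 + (5/2)x + 3/2
matching coefficients of g against c_0 f + c_1 Df + … from the top degree down determines the c_i
solution: c_0 = 1/2, c_1 = -4

c_0 = 1/2, c_1 = -4


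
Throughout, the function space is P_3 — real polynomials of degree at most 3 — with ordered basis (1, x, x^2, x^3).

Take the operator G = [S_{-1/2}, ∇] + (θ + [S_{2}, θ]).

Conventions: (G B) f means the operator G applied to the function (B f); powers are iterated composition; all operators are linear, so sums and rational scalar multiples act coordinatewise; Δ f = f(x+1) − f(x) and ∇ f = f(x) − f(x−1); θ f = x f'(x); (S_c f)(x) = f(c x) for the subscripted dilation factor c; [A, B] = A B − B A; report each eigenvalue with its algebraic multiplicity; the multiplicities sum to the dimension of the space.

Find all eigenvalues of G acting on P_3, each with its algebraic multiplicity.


λ = 0 (multiplicity 1), λ = 1 (multiplicity 1), λ = 2 (multiplicity 1), λ = 3 (multiplicity 1)

image of 1: 0
image of x: x + 3/2
image of x^2: 2x^2 - (3/2)x - 3/4
image of x^3: 3x^3 + (9/8)x^2 + (9/8)x + 9/8
the matrix is upper triangular; its diagonal is (0, 1, 2, 3)
for a triangular matrix the eigenvalues are the diagonal entries, with algebraic multiplicity their repetition count


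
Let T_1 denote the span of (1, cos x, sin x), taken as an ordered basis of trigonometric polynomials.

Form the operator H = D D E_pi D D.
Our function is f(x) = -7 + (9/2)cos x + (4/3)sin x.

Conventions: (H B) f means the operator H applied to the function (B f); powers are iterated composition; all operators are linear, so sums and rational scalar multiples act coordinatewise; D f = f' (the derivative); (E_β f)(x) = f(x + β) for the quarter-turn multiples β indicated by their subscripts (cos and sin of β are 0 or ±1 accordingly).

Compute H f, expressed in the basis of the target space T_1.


the image equals g(x) = -(9/2)cos x - (4/3)sin x

D f = (4/3)cos x - (9/2)sin x
D D f = -(9/2)cos x - (4/3)sin x
E_pi D D f = (9/2)cos x + (4/3)sin x
D (E_pi D D) f = (4/3)cos x - (9/2)sin x
D D (E_pi D D) f = -(9/2)cos x - (4/3)sin x


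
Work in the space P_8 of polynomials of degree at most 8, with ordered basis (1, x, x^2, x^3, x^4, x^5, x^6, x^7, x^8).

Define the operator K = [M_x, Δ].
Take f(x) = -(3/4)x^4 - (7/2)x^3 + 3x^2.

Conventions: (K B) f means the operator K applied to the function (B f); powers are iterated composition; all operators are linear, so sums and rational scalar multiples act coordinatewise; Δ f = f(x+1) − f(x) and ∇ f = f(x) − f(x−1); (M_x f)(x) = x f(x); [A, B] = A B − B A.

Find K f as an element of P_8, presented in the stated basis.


Δ f = -3x^3 - 15x^2 - (15/2)x - 5/4
M_x Δ f = -3x^4 - 15x^3 - (15/2)x^2 - (5/4)x
M_x f = -(3/4)x^5 - (7/2)x^4 + 3x^3
Δ M_x f = -(15/4)x^4 - (43/2)x^3 - (39/2)x^2 - (35/4)x - 5/4
[M_x, Δ] f = (3/4)x^4 + (13/2)x^3 + 12x^2 + (15/2)x + 5/4

g(x) = (3/4)x^4 + (13/2)x^3 + 12x^2 + (15/2)x + 5/4


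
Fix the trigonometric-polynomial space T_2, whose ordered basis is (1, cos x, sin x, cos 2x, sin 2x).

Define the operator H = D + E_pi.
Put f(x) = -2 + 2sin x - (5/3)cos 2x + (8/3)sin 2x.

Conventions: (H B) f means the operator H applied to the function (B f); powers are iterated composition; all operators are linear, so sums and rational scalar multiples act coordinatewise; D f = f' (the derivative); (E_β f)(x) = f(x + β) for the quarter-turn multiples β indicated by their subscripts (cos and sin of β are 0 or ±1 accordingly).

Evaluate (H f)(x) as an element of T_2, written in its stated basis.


the image equals g(x) = -2 + 2cos x - 2sin x + (11/3)cos 2x + 6sin 2x

D f = 2cos x + (16/3)cos 2x + (10/3)sin 2x
E_pi f = -2 - 2sin x - (5/3)cos 2x + (8/3)sin 2x
(D + E_pi) f = -2 + 2cos x - 2sin x + (11/3)cos 2x + 6sin 2x


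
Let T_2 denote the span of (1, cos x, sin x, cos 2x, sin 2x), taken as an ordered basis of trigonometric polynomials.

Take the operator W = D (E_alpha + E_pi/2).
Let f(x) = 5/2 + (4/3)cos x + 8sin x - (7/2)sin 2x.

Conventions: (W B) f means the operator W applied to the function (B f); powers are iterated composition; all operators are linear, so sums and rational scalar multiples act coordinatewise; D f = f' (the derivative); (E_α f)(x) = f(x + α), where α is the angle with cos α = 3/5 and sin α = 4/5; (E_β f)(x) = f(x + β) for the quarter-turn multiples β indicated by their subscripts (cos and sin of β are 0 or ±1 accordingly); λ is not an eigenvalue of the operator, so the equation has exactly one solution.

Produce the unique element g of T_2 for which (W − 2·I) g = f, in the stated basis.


the image equals g(x) = -5/4 - (2/3)cos x - 2sin x - (56/137)cos 2x + (343/548)sin 2x

write g with unknown coordinates in the stated basis and equate coefficients in (W − 2·I) g = f
solving from the highest basis element down gives g = -5/4 - (2/3)cos x - 2sin x - (56/137)cos 2x + (343/548)sin 2x
check: W g = 4sin x - (112/137)cos 2x - (308/137)sin 2x
so W g − 2·g = 5/2 + (4/3)cos x + 8sin x - (7/2)sin 2x = f ✓


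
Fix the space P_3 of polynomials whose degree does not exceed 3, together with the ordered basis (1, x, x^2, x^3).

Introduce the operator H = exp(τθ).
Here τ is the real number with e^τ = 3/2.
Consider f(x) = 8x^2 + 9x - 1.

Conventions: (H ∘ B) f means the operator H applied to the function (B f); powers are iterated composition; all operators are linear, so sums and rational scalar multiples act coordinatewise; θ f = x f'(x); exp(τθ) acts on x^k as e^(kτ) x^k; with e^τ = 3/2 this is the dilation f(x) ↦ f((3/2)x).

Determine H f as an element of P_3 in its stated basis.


exp(τθ) x^k = e^(kτ) x^k; with e^τ = 3/2 this sends x^k to (3/2)^k x^k
x ↦ 3/2 x
x^2 ↦ 9/4 x^2
applying this coordinatewise to f: exp(τθ) f = 18x^2 + (27/2)x - 1

g(x) = 18x^2 + (27/2)x - 1


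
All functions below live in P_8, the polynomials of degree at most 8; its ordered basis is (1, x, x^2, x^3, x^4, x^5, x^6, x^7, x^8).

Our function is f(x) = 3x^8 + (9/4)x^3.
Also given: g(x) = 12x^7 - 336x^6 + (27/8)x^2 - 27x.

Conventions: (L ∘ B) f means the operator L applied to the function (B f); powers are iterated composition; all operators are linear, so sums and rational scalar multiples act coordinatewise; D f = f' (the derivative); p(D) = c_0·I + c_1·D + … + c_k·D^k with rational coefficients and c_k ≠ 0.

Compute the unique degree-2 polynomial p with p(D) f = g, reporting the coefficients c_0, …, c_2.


p(D) = (1/2)·D − 2·D^2, i.e. c_0 = 0, c_1 = 1/2, c_2 = -2

D^0 f = 3x^8 + (9/4)x^3
D^1 f = 24x^7 + (27/4)x^2
D^2 f = 168x^6 + (27/2)x
matching coefficients of g against c_0 f + c_1 Df + … from the top degree down determines the c_i
solution: c_0 = 0, c_1 = 1/2, c_2 = -2


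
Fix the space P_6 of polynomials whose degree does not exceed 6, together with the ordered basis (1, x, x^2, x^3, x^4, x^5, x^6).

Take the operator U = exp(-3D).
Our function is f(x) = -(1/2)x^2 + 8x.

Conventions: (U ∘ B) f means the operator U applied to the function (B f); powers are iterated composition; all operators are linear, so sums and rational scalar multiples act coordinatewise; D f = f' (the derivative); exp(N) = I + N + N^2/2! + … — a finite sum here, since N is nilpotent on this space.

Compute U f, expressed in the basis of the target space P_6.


g(x) = -(1/2)x^2 + 11x - 57/2

order-1 term: 3x - 24
order-2 term: -9/2
the series for exp(-3D) f terminates at order 2
exp(-3D) f = -(1/2)x^2 + 11x - 57/2


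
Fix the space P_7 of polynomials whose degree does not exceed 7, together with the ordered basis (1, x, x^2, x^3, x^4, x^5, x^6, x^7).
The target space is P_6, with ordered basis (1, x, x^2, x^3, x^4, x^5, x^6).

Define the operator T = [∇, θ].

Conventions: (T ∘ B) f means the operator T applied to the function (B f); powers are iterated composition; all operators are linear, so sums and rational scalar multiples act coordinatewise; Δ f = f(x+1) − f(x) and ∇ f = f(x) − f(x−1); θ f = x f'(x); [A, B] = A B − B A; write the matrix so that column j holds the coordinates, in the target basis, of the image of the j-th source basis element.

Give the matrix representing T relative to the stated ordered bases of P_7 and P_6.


image of 1: 0
image of x: 1
image of x^2: 2x - 2
image of x^3: 3x^2 - 6x + 3
image of x^4: 4x^3 - 12x^2 + 12x - 4
image of x^5: 5x^4 - 20x^3 + 30x^2 - 20x + 5
image of x^6: 6x^5 - 30x^4 + 60x^3 - 60x^2 + 30x - 6
image of x^7: 7x^6 - 42x^5 + 105x^4 - 140x^3 + 105x^2 - 42x + 7
each image's coordinates form column j of the matrix

the matrix is [[0, 1, -2, 3, -4, 5, -6, 7]; [0, 0, 2, -6, 12, -20, 30, -42]; [0, 0, 0, 3, -12, 30, -60, 105]; [0, 0, 0, 0, 4, -20, 60, -140]; [0, 0, 0, 0, 0, 5, -30, 105]; [0, 0, 0, 0, 0, 0, 6, -42]; [0, 0, 0, 0, 0, 0, 0, 7]] (rows listed top to bottom)


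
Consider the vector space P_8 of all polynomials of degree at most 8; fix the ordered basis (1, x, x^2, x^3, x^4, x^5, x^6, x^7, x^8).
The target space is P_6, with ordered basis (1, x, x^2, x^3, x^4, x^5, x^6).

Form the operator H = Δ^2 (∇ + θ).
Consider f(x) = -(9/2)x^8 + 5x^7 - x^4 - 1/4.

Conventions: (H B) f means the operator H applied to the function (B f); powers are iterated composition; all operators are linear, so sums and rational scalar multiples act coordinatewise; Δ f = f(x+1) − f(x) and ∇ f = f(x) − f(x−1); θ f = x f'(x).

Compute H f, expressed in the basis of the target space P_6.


∇ f = -36x^7 + 161x^6 - 357x^5 + 490x^4 - 431x^3 + 237x^2 - 75x + 21/2
θ f = -36x^8 + 35x^7 - 4x^4
(∇ + θ) f = -36x^8 - x^7 + 161x^6 - 357x^5 + 486x^4 - 431x^3 + 237x^2 - 75x + 21/2
Δ (∇ + θ) f = -288x^7 - 1015x^6 - 1071x^5 - 1925x^4 - 457x^3 - 561x^2 + 11x - 16
Δ Δ (∇ + θ) f = -2016x^6 - 12138x^5 - 30660x^4 - 48790x^3 - 44904x^2 - 23654x - 5306

the result is g(x) = -2016x^6 - 12138x^5 - 30660x^4 - 48790x^3 - 44904x^2 - 23654x - 5306


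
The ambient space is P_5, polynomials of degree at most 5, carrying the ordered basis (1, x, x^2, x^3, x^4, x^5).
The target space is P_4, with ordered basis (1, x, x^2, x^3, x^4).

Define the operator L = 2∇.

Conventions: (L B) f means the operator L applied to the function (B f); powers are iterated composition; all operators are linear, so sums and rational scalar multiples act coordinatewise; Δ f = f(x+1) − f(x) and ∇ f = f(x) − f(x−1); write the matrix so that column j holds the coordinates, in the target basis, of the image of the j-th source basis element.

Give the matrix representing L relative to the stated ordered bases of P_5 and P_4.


the matrix is [[0, 2, -2, 2, -2, 2]; [0, 0, 4, -6, 8, -10]; [0, 0, 0, 6, -12, 20]; [0, 0, 0, 0, 8, -20]; [0, 0, 0, 0, 0, 10]] (rows listed top to bottom)

image of 1: 0
image of x: 2
image of x^2: 4x - 2
image of x^3: 6x^2 - 6x + 2
image of x^4: 8x^3 - 12x^2 + 8x - 2
image of x^5: 10x^4 - 20x^3 + 20x^2 - 10x + 2
each image's coordinates form column j of the matrix


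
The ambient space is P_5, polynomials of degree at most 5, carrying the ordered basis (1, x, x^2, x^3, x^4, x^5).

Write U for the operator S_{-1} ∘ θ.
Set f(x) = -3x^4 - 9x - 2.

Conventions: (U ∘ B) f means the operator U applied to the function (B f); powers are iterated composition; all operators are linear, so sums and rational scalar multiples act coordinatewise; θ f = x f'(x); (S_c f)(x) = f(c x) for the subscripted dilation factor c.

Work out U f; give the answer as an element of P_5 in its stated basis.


g(x) = -12x^4 + 9x

θ f = -12x^4 - 9x
S_{-1} θ f = -12x^4 + 9x


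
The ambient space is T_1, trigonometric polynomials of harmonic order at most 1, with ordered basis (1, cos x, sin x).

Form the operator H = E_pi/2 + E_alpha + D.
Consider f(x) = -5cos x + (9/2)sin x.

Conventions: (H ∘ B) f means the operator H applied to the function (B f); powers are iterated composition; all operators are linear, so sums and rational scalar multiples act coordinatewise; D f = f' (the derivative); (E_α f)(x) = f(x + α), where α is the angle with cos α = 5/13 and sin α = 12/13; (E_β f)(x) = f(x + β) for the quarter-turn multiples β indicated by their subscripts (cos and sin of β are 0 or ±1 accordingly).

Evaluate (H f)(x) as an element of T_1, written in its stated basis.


E_pi/2 f = (9/2)cos x + 5sin x
E_alpha f = (29/13)cos x + (165/26)sin x
D f = (9/2)cos x + 5sin x
(E_pi/2 + E_alpha + D) f = (146/13)cos x + (425/26)sin x

the image equals g(x) = (146/13)cos x + (425/26)sin x
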